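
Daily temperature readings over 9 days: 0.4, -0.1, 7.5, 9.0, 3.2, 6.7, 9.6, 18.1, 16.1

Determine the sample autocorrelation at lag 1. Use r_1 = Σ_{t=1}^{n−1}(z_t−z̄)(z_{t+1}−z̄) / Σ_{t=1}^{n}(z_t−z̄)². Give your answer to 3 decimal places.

Mean z̄ = (0.4 − 0.1 + 7.5 + 9.0 + 3.2 + 6.7 + 9.6 + 18.1 + 16.1)/9 = 7.8333
Numerator Σ_{t=1}^{8}(z_t−z̄)(z_{t+1}−z̄) = 162.0789
Denominator Σ(z_t−z̄)² = 319.2800
r_1 = 162.0789 / 319.2800 = 0.508

0.508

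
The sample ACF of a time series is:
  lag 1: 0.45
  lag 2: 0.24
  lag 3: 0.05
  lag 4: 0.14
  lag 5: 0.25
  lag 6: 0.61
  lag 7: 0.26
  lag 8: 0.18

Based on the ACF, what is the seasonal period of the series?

The largest autocorrelation is r_6 = 0.61; the remaining lags stay at or below 0.45. The elevated value at lag 1 (0.45), dropping to 0.24 at lag 2, reflects decaying short-term dependence rather than seasonality.
The dominant spike at lag 6 indicates a seasonal period of 6.

6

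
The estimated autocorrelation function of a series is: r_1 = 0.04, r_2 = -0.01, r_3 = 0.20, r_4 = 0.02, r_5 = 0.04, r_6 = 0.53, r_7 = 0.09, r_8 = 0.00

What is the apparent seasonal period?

The largest autocorrelation is r_6 = 0.53; the remaining lags stay at or below 0.20.
The dominant spike at lag 6 indicates a seasonal period of 6.

6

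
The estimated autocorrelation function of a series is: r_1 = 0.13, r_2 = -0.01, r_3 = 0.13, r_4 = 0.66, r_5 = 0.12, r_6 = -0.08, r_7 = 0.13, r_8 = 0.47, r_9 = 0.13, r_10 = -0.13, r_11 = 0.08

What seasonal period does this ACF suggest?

4

The largest autocorrelation is r_4 = 0.66, with a weaker echo at lag 8 (0.47); the remaining lags stay at or below 0.13.
The dominant spike at lag 4 indicates a seasonal period of 4.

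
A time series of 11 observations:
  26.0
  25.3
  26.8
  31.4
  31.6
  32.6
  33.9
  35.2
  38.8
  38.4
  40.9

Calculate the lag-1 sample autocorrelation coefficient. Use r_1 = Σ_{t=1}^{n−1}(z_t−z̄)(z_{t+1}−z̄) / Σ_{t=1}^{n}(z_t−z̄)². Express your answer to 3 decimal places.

0.717

Mean z̄ = (26.0 + 25.3 + 26.8 + 31.4 + 31.6 + 32.6 + 33.9 + 35.2 + 38.8 + 38.4 + 40.9)/11 = 32.8091
Numerator Σ_{t=1}^{10}(z_t−z̄)(z_{t+1}−z̄) = 202.1108
Denominator Σ(z_t−z̄)² = 281.8691
r_1 = 202.1108 / 281.8691 = 0.717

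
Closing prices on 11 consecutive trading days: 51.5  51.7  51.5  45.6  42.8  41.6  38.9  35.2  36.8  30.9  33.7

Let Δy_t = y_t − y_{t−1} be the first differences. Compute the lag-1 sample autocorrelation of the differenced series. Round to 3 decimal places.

First differences Δy: 0.2, -0.2, -5.9, -2.8, -1.2, -2.7, -3.7, 1.6, -5.9, 2.8
Mean of differences = -1.7800
Numerator Σ(Δy_t−Δȳ)(Δy_{t+1}−Δȳ) = -37.8224
Denominator Σ(Δy_t−Δȳ)² = 78.6760
r_1(Δy) = -37.8224 / 78.6760 = -0.481

-0.481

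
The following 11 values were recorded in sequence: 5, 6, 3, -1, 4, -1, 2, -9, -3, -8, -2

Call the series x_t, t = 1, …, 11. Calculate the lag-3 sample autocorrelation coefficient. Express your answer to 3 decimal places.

Mean x̄ = (5 + 6 + 3 − 1 + 4 − 1 + 2 − 9 − 3 − 8 − 2)/11 = -0.3636
Numerator Σ_{t=1}^{8}(x_t−x̄)(x_{t+3}−x̄) = -19.2149
Denominator Σ(x_t−x̄)² = 248.5455
r_3 = -19.2149 / 248.5455 = -0.077

-0.077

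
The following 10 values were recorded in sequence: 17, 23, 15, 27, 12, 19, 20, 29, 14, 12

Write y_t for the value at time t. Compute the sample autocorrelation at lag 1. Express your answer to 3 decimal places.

-0.357

Mean ȳ = (17 + 23 + 15 + 27 + 12 + 19 + 20 + 29 + 14 + 12)/10 = 18.8000
Numerator Σ_{t=1}^{9}(y_t−ȳ)(y_{t+1}−ȳ) = -115.6400
Denominator Σ(y_t−ȳ)² = 323.6000
r_1 = -115.6400 / 323.6000 = -0.357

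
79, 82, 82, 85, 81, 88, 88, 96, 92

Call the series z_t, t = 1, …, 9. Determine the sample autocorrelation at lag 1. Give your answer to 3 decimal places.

Mean z̄ = (79 + 82 + 82 + 85 + 81 + 88 + 88 + 96 + 92)/9 = 85.8889
Numerator Σ_{t=1}^{8}(z_t−z̄)(z_{t+1}−z̄) = 126.9877
Denominator Σ(z_t−z̄)² = 250.8889
r_1 = 126.9877 / 250.8889 = 0.506

0.506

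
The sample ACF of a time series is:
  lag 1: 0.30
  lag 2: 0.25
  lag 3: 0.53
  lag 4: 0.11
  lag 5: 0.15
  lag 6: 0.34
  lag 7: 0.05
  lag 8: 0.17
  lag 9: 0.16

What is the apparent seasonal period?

The largest autocorrelation is r_3 = 0.53, with a weaker echo at lag 6 (0.34); the remaining lags stay at or below 0.30. The elevated value at lag 1 (0.30), dropping to 0.25 at lag 2, reflects decaying short-term dependence rather than seasonality.
The dominant spike at lag 3 indicates a seasonal period of 3.

3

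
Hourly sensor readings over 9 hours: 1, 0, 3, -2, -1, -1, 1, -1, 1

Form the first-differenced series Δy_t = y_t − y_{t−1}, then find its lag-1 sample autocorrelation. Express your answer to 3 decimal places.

First differences Δy: -1, 3, -5, 1, 0, 2, -2, 2
Mean of differences = 0.0000
Numerator Σ(Δy_t−Δȳ)(Δy_{t+1}−Δȳ) = -31.0000
Denominator Σ(Δy_t−Δȳ)² = 48.0000
r_1(Δy) = -31.0000 / 48.0000 = -0.646

-0.646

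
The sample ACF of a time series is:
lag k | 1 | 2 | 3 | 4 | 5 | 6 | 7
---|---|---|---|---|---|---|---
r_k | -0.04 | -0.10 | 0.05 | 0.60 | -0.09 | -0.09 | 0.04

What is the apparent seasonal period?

The largest autocorrelation is r_4 = 0.60; the remaining lags stay at or below 0.05.
The dominant spike at lag 4 indicates a seasonal period of 4.

4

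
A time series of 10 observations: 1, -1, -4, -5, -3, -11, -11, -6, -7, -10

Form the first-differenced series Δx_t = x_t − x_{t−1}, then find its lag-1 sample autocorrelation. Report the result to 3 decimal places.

-0.191

First differences Δx: -2, -3, -1, 2, -8, 0, 5, -1, -3
Mean of differences = -1.2222
Numerator Σ(Δx_t−Δx̄)(Δx_{t+1}−Δx̄) = -19.8272
Denominator Σ(Δx_t−Δx̄)² = 103.5556
r_1(Δx) = -19.8272 / 103.5556 = -0.191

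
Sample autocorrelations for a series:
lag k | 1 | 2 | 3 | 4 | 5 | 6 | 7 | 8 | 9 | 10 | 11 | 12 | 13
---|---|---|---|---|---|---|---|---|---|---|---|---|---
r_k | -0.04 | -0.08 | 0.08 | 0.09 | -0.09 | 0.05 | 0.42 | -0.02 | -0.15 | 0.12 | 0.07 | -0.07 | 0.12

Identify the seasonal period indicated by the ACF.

7

The largest autocorrelation is r_7 = 0.42; the remaining lags stay at or below 0.12.
The dominant spike at lag 7 indicates a seasonal period of 7.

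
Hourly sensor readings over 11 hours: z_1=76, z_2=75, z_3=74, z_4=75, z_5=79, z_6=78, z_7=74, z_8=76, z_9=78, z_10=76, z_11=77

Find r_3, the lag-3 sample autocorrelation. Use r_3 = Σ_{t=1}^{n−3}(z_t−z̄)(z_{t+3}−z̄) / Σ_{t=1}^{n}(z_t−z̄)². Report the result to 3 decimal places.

-0.053

Mean z̄ = (76 + 75 + 74 + 75 + 79 + 78 + 74 + 76 + 78 + 76 + 77)/11 = 76.1818
Numerator Σ_{t=1}^{8}(z_t−z̄)(z_{t+3}−z̄) = -1.4628
Denominator Σ(z_t−z̄)² = 27.6364
r_3 = -1.4628 / 27.6364 = -0.053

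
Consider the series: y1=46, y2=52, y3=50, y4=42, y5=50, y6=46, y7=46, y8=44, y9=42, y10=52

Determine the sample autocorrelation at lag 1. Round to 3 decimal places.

-0.223

Mean ȳ = (46 + 52 + 50 + 42 + 50 + 46 + 46 + 44 + 42 + 52)/10 = 47.0000
Numerator Σ_{t=1}^{9}(y_t−ȳ)(y_{t+1}−ȳ) = -29.0000
Denominator Σ(y_t−ȳ)² = 130.0000
r_1 = -29.0000 / 130.0000 = -0.223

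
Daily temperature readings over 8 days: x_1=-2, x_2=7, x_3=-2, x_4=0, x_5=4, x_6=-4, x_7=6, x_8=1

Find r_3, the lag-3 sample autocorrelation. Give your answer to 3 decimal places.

0.267

Mean x̄ = (-2 + 7 − 2 + 0 + 4 − 4 + 6 + 1)/8 = 1.2500
Numerator Σ_{t=1}^{5}(x_t−x̄)(x_{t+3}−x̄) = 30.3125
Denominator Σ(x_t−x̄)² = 113.5000
r_3 = 30.3125 / 113.5000 = 0.267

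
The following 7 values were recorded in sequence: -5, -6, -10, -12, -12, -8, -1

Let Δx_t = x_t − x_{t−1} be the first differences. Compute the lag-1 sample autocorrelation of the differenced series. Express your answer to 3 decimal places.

First differences Δx: -1, -4, -2, 0, 4, 7
Mean of differences = 0.6667
Numerator Σ(Δx_t−Δx̄)(Δx_{t+1}−Δx̄) = 40.8889
Denominator Σ(Δx_t−Δx̄)² = 83.3333
r_1(Δx) = 40.8889 / 83.3333 = 0.491

0.491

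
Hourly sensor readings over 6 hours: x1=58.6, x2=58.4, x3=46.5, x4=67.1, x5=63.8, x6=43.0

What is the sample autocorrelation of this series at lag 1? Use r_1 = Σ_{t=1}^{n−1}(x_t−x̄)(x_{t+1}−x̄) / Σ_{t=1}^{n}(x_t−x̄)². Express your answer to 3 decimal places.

-0.307

Mean x̄ = (58.6 + 58.4 + 46.5 + 67.1 + 63.8 + 43.0)/6 = 56.2333
Deviations from mean: 2.3667, 2.1667, -9.7333, 10.8667, 7.5667, -13.2333
Σ(x_t−x̄)(x_{t+1}−x̄) = (5.1278) + (-21.0889) + (-105.7689) + (82.2244) + (-100.1322) = -139.6378
Denominator Σ(x_t−x̄)² = 455.4933
r_1 = -139.6378 / 455.4933 = -0.307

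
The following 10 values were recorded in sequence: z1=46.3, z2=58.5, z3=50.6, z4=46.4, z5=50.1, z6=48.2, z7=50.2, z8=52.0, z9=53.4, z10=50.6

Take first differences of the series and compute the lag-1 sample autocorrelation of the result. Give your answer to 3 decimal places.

First differences Δz: 12.2, -7.9, -4.2, 3.7, -1.9, 2.0, 1.8, 1.4, -2.8
Mean of differences = 0.4778
Numerator Σ(Δz_t−Δz̄)(Δz_{t+1}−Δz̄) = -85.1616
Denominator Σ(Δz_t−Δz̄)² = 261.1756
r_1(Δz) = -85.1616 / 261.1756 = -0.326

-0.326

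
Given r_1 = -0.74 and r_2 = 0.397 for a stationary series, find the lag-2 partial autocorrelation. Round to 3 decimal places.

φ_{22} = (r_2 − r_1²) / (1 − r_1²)
r_1² = (-0.74)² = 0.5476
Numerator = 0.397 − 0.5476 = -0.1506; denominator = 1 − 0.5476 = 0.4524
φ_{22} = -0.1506 / 0.4524 = -0.333

-0.333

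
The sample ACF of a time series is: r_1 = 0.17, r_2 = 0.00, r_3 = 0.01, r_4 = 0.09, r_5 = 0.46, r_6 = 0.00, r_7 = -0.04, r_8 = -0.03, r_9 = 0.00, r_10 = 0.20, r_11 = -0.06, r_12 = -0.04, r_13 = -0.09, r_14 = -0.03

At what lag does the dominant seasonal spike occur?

The largest autocorrelation is r_5 = 0.46, with a weaker echo at lag 10 (0.20); the remaining lags stay at or below 0.17.
The dominant spike at lag 5 indicates a seasonal period of 5.

5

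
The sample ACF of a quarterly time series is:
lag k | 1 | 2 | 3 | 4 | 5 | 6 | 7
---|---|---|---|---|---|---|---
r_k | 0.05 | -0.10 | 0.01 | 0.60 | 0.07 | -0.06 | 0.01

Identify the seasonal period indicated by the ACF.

4

The largest autocorrelation is r_4 = 0.60; the remaining lags stay at or below 0.07.
The dominant spike at lag 4 indicates a seasonal period of 4.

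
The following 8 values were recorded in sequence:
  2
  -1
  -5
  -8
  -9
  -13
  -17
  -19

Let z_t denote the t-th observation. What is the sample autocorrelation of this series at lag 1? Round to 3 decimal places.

Mean z̄ = (2 − 1 − 5 − 8 − 9 − 13 − 17 − 19)/8 = -8.7500
Deviations from mean: 10.7500, 7.7500, 3.7500, 0.7500, -0.2500, -4.2500, -8.2500, -10.2500
Numerator Σ_{t=1}^{7}(z_t−z̄)(z_{t+1}−z̄) = 235.6875
Denominator Σ(z_t−z̄)² = 381.5000
r_1 = 235.6875 / 381.5000 = 0.618

0.618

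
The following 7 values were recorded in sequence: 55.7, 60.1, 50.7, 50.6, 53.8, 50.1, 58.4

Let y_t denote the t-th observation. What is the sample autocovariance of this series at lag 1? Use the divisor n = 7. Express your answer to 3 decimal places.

-1.906

Mean ȳ = (55.7 + 60.1 + 50.7 + 50.6 + 53.8 + 50.1 + 58.4)/7 = 54.2000
Σ_{t=1}^{6}(y_t−ȳ)(y_{t+1}−ȳ) = -13.3400
γ_1 = -13.3400 / 7 = -1.906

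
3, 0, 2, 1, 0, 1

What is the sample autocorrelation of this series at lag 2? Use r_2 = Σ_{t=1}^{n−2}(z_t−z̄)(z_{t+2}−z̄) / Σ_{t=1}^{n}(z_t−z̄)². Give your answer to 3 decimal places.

Mean z̄ = (3 + 0 + 2 + 1 + 0 + 1)/6 = 1.1667
Deviations from mean: 1.8333, -1.1667, 0.8333, -0.1667, -1.1667, -0.1667
Σ(z_t−z̄)(z_{t+2}−z̄) = (1.5278) + (0.1944) + (-0.9722) + (0.0278) = 0.7778
Denominator Σ(z_t−z̄)² = 6.8333
r_2 = 0.7778 / 6.8333 = 0.114

0.114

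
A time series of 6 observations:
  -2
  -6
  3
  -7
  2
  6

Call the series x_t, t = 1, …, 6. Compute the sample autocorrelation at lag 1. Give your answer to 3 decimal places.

-0.257

Mean x̄ = (-2 − 6 + 3 − 7 + 2 + 6)/6 = -0.6667
Deviations from mean: -1.3333, -5.3333, 3.6667, -6.3333, 2.6667, 6.6667
Σ(x_t−x̄)(x_{t+1}−x̄) = (7.1111) + (-19.5556) + (-23.2222) + (-16.8889) + (17.7778) = -34.7778
Denominator Σ(x_t−x̄)² = 135.3333
r_1 = -34.7778 / 135.3333 = -0.257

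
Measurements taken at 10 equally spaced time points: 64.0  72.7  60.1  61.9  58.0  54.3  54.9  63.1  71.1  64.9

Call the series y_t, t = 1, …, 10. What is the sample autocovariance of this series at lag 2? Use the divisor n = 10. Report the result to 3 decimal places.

-2.864

Mean ȳ = (64.0 + 72.7 + 60.1 + 61.9 + 58.0 + 54.3 + 54.9 + 63.1 + 71.1 + 64.9)/10 = 62.5000
Σ_{t=1}^{8}(y_t−ȳ)(y_{t+2}−ȳ) = -28.6400
γ_2 = -28.6400 / 10 = -2.864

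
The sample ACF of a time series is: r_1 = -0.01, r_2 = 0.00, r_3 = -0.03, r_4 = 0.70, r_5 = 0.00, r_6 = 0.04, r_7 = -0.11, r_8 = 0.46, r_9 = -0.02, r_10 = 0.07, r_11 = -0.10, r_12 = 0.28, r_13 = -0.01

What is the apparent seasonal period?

4

The largest autocorrelation is r_4 = 0.70, with weaker echoes at lags 8 (0.46) and 12 (0.28); the remaining lags stay at or below 0.07.
The dominant spike at lag 4 indicates a seasonal period of 4.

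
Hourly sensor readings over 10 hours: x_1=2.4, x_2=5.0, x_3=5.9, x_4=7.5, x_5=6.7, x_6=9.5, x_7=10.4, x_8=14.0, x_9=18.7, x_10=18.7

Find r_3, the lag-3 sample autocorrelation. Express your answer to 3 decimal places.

Mean x̄ = (2.4 + 5.0 + 5.9 + 7.5 + 6.7 + 9.5 + 10.4 + 14.0 + 18.7 + 18.7)/10 = 9.8800
Σ(x_t−x̄)(x_{t+3}−x̄) = (17.8024) + (15.5184) + (1.5124) + (-1.2376) + (-13.1016) + (-3.3516) + (4.5864) = 21.7288
Denominator Σ(x_t−x̄)² = 284.3560
r_3 = 21.7288 / 284.3560 = 0.076

0.076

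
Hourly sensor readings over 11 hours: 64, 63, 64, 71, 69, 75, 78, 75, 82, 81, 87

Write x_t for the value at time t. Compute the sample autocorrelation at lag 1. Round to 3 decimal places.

0.642

Mean x̄ = (64 + 63 + 64 + 71 + 69 + 75 + 78 + 75 + 82 + 81 + 87)/11 = 73.5455
Numerator Σ_{t=1}^{10}(x_t−x̄)(x_{t+1}−x̄) = 419.1570
Denominator Σ(x_t−x̄)² = 652.7273
r_1 = 419.1570 / 652.7273 = 0.642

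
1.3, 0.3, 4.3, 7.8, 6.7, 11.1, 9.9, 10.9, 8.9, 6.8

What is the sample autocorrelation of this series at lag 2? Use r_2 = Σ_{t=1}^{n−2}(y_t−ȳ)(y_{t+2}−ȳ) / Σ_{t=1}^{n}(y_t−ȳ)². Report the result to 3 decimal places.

Mean ȳ = (1.3 + 0.3 + 4.3 + 7.8 + 6.7 + 11.1 + 9.9 + 10.9 + 8.9 + 6.8)/10 = 6.8000
Numerator Σ_{t=1}^{8}(y_t−ȳ)(y_{t+2}−ȳ) = 35.6300
Denominator Σ(y_t−ȳ)² = 129.0800
r_2 = 35.6300 / 129.0800 = 0.276

0.276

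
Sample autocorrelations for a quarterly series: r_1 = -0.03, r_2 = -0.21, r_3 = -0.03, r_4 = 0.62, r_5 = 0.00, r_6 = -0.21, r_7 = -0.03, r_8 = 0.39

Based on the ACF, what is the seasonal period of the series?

The largest autocorrelation is r_4 = 0.62, with a weaker echo at lag 8 (0.39); the remaining lags stay at or below 0.00.
The dominant spike at lag 4 indicates a seasonal period of 4.

4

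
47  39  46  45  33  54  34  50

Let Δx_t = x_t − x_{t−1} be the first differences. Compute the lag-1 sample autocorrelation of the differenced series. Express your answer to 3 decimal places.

-0.769

First differences Δx: -8, 7, -1, -12, 21, -20, 16
Mean of differences = 0.4286
Numerator Σ(Δx_t−Δx̄)(Δx_{t+1}−Δx̄) = -1041.0408
Denominator Σ(Δx_t−Δx̄)² = 1353.7143
r_1(Δx) = -1041.0408 / 1353.7143 = -0.769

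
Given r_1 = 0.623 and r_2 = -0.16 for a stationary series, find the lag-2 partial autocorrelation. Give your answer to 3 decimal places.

φ_{22} = (r_2 − r_1²) / (1 − r_1²)
r_1² = (0.623)² = 0.388129
Numerator = -0.16 − 0.3881 = -0.5481; denominator = 1 − 0.3881 = 0.6119
φ_{22} = -0.5481 / 0.6119 = -0.896

-0.896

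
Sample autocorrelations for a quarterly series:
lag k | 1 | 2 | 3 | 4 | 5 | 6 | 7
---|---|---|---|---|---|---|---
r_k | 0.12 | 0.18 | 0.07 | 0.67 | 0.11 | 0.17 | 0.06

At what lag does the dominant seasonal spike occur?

The largest autocorrelation is r_4 = 0.67; the remaining lags stay at or below 0.18.
The dominant spike at lag 4 indicates a seasonal period of 4.

4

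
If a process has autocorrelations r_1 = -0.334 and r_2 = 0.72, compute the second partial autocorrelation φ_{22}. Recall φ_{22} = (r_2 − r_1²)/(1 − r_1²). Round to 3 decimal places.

φ_{22} = (r_2 − r_1²) / (1 − r_1²)
r_1² = (-0.334)² = 0.111556
Numerator = 0.72 − 0.1116 = 0.6084; denominator = 1 − 0.1116 = 0.8884
φ_{22} = 0.6084 / 0.8884 = 0.685

0.685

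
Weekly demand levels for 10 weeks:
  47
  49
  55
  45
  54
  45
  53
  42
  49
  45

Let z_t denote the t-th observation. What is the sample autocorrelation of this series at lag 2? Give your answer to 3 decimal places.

0.627

Mean z̄ = (47 + 49 + 55 + 45 + 54 + 45 + 53 + 42 + 49 + 45)/10 = 48.4000
Numerator Σ_{t=1}^{8}(z_t−z̄)(z_{t+2}−z̄) = 109.2800
Denominator Σ(z_t−z̄)² = 174.4000
r_2 = 109.2800 / 174.4000 = 0.627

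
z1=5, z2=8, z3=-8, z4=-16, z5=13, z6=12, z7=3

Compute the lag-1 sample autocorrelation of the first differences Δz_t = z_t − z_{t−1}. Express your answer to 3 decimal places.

-0.136

First differences Δz: 3, -16, -8, 29, -1, -9
Mean of differences = -0.3333
Numerator Σ(Δz_t−Δz̄)(Δz_{t+1}−Δz̄) = -170.7778
Denominator Σ(Δz_t−Δz̄)² = 1251.3333
r_1(Δz) = -170.7778 / 1251.3333 = -0.136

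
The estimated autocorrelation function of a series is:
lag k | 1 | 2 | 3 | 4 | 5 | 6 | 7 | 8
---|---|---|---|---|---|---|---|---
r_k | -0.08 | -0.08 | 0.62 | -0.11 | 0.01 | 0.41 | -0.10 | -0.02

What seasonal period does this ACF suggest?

The largest autocorrelation is r_3 = 0.62, with a weaker echo at lag 6 (0.41); the remaining lags stay at or below 0.01.
The dominant spike at lag 3 indicates a seasonal period of 3.

3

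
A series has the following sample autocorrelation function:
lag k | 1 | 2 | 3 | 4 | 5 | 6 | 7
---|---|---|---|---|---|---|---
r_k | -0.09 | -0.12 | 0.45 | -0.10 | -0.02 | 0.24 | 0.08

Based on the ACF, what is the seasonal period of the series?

3

The largest autocorrelation is r_3 = 0.45, with a weaker echo at lag 6 (0.24); the remaining lags stay at or below 0.08.
The dominant spike at lag 3 indicates a seasonal period of 3.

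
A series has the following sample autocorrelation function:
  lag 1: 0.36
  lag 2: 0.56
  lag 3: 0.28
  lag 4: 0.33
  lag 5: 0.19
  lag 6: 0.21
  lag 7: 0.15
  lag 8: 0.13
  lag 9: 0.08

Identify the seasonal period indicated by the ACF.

The largest autocorrelation is r_2 = 0.56; the remaining lags stay at or below 0.36.
The dominant spike at lag 2 indicates a seasonal period of 2.

2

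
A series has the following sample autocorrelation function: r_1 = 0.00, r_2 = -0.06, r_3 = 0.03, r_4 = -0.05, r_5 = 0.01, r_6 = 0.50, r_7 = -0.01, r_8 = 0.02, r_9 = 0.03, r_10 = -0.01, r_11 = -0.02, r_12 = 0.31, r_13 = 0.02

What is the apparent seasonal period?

The largest autocorrelation is r_6 = 0.50, with a weaker echo at lag 12 (0.31); the remaining lags stay at or below 0.03.
The dominant spike at lag 6 indicates a seasonal period of 6.

6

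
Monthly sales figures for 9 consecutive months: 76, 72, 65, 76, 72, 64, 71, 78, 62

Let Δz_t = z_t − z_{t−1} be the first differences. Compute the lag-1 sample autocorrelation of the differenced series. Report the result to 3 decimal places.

-0.290

First differences Δz: -4, -7, 11, -4, -8, 7, 7, -16
Mean of differences = -1.7500
Numerator Σ(Δz_t−Δz̄)(Δz_{t+1}−Δz̄) = -172.5625
Denominator Σ(Δz_t−Δz̄)² = 595.5000
r_1(Δz) = -172.5625 / 595.5000 = -0.290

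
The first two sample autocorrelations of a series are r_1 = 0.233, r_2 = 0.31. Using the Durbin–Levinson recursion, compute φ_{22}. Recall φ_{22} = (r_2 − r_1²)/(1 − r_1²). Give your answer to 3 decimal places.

φ_{22} = (r_2 − r_1²) / (1 − r_1²)
r_1² = (0.233)² = 0.054289
Numerator = 0.31 − 0.0543 = 0.2557; denominator = 1 − 0.0543 = 0.9457
φ_{22} = 0.2557 / 0.9457 = 0.270

0.270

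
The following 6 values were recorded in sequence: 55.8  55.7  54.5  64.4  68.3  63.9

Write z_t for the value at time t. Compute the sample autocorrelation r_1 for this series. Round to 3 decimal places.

0.504

Mean z̄ = (55.8 + 55.7 + 54.5 + 64.4 + 68.3 + 63.9)/6 = 60.4333
Deviations from mean: -4.6333, -4.7333, -5.9333, 3.9667, 7.8667, 3.4667
Numerator Σ_{t=1}^{5}(z_t−z̄)(z_{t+1}−z̄) = 84.9556
Denominator Σ(z_t−z̄)² = 168.7133
r_1 = 84.9556 / 168.7133 = 0.504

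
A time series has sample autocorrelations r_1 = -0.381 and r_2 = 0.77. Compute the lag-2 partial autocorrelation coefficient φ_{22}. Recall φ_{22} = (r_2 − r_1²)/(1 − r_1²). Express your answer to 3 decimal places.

0.731

φ_{22} = (r_2 − r_1²) / (1 − r_1²)
r_1² = (-0.381)² = 0.145161
Numerator = 0.77 − 0.1452 = 0.6248; denominator = 1 − 0.1452 = 0.8548
φ_{22} = 0.6248 / 0.8548 = 0.731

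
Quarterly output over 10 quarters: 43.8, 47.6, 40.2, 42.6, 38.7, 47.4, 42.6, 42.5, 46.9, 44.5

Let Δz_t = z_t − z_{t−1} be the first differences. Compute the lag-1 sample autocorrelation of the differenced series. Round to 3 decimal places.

First differences Δz: 3.8, -7.4, 2.4, -3.9, 8.7, -4.8, -0.1, 4.4, -2.4
Mean of differences = 0.0778
Numerator Σ(Δz_t−Δz̄)(Δz_{t+1}−Δz̄) = -141.4016
Denominator Σ(Δz_t−Δz̄)² = 213.9756
r_1(Δz) = -141.4016 / 213.9756 = -0.661

-0.661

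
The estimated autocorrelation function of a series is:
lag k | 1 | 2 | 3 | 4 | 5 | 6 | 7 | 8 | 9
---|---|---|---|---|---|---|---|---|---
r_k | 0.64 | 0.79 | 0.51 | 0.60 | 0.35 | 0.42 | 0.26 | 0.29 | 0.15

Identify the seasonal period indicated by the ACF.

2

The largest autocorrelation is r_2 = 0.79; the remaining lags stay at or below 0.64.
The dominant spike at lag 2 indicates a seasonal period of 2.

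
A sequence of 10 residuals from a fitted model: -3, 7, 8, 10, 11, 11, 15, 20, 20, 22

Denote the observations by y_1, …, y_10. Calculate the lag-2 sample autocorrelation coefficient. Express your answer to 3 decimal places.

Mean ȳ = (-3 + 7 + 8 + 10 + 11 + 11 + 15 + 20 + 20 + 22)/10 = 12.1000
Numerator Σ_{t=1}^{8}(y_t−ȳ)(y_{t+2}−ȳ) = 168.6800
Denominator Σ(y_t−ȳ)² = 508.9000
r_2 = 168.6800 / 508.9000 = 0.331

0.331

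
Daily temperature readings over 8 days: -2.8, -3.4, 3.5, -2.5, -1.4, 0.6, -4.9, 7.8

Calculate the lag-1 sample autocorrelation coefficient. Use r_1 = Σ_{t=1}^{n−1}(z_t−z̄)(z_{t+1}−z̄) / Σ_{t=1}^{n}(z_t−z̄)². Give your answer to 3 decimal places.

-0.427

Mean z̄ = (-2.8 − 3.4 + 3.5 − 2.5 − 1.4 + 0.6 − 4.9 + 7.8)/8 = -0.3875
Deviations from mean: -2.4125, -3.0125, 3.8875, -2.1125, -1.0125, 0.9875, -4.5125, 8.1875
Numerator Σ_{t=1}^{7}(z_t−z̄)(z_{t+1}−z̄) = -52.9189
Denominator Σ(z_t−z̄)² = 123.8688
r_1 = -52.9189 / 123.8688 = -0.427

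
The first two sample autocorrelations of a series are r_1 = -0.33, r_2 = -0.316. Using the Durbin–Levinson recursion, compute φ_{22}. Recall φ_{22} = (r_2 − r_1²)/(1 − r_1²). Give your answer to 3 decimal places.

φ_{22} = (r_2 − r_1²) / (1 − r_1²)
r_1² = (-0.33)² = 0.1089
Numerator = -0.316 − 0.1089 = -0.4249; denominator = 1 − 0.1089 = 0.8911
φ_{22} = -0.4249 / 0.8911 = -0.477

-0.477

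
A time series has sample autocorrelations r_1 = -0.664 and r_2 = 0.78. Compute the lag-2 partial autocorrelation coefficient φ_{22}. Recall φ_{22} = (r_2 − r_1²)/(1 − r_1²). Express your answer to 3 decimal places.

0.607

φ_{22} = (r_2 − r_1²) / (1 − r_1²)
r_1² = (-0.664)² = 0.440896
Numerator = 0.78 − 0.4409 = 0.3391; denominator = 1 − 0.4409 = 0.5591
φ_{22} = 0.3391 / 0.5591 = 0.607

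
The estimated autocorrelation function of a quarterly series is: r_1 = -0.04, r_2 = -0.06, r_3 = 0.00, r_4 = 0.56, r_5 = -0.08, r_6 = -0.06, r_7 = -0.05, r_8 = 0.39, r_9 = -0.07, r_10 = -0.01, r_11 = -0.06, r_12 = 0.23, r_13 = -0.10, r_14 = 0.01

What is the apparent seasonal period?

The largest autocorrelation is r_4 = 0.56, with weaker echoes at lags 8 (0.39) and 12 (0.23); the remaining lags stay at or below 0.01.
The dominant spike at lag 4 indicates a seasonal period of 4.

4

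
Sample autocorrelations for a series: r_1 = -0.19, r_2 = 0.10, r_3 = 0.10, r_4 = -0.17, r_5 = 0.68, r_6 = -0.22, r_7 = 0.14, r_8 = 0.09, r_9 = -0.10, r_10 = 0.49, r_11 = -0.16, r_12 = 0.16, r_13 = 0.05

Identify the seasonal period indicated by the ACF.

The largest autocorrelation is r_5 = 0.68, with a weaker echo at lag 10 (0.49); the remaining lags stay at or below 0.16.
The dominant spike at lag 5 indicates a seasonal period of 5.

5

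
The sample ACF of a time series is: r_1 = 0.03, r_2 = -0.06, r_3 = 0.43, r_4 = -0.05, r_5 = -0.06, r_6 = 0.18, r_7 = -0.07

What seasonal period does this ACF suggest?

The largest autocorrelation is r_3 = 0.43, with a weaker echo at lag 6 (0.18); the remaining lags stay at or below 0.03.
The dominant spike at lag 3 indicates a seasonal period of 3.

3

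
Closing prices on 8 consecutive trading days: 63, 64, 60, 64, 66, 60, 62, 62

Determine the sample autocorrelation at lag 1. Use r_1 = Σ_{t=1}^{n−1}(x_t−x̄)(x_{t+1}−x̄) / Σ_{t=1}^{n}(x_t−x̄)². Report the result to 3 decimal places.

-0.298

Mean x̄ = (63 + 64 + 60 + 64 + 66 + 60 + 62 + 62)/8 = 62.6250
Σ(x_t−x̄)(x_{t+1}−x̄) = (0.5156) + (-3.6094) + (-3.6094) + (4.6406) + (-8.8594) + (1.6406) + (0.3906) = -8.8906
Denominator Σ(x_t−x̄)² = 29.8750
r_1 = -8.8906 / 29.8750 = -0.298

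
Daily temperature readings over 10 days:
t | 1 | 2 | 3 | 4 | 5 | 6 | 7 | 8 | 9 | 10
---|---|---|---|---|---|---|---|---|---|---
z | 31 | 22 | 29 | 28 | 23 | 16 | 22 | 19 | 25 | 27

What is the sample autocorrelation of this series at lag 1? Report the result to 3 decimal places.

0.129

Mean z̄ = (31 + 22 + 29 + 28 + 23 + 16 + 22 + 19 + 25 + 27)/10 = 24.2000
Numerator Σ_{t=1}^{9}(z_t−z̄)(z_{t+1}−z̄) = 25.5600
Denominator Σ(z_t−z̄)² = 197.6000
r_1 = 25.5600 / 197.6000 = 0.129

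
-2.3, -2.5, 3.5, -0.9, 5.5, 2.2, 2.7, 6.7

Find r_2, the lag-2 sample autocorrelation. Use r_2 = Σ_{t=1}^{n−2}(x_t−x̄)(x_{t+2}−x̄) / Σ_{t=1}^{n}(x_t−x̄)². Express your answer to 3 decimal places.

Mean x̄ = (-2.3 − 2.5 + 3.5 − 0.9 + 5.5 + 2.2 + 2.7 + 6.7)/8 = 1.8625
Σ(x_t−x̄)(x_{t+2}−x̄) = (-6.8161) + (12.0514) + (5.9564) + (-0.9323) + (3.0464) + (1.6327) = 14.9384
Denominator Σ(x_t−x̄)² = 84.1188
r_2 = 14.9384 / 84.1188 = 0.178

0.178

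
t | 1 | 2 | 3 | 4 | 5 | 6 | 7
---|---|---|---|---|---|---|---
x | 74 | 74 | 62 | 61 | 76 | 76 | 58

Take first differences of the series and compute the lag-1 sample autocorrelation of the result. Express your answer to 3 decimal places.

First differences Δx: 0, -12, -1, 15, 0, -18
Mean of differences = -2.6667
Numerator Σ(Δx_t−Δx̄)(Δx_{t+1}−Δx̄) = -4.7778
Denominator Σ(Δx_t−Δx̄)² = 651.3333
r_1(Δx) = -4.7778 / 651.3333 = -0.007

-0.007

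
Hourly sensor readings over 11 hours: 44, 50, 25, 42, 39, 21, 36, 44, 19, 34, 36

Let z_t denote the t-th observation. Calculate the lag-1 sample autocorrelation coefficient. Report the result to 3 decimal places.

-0.244

Mean z̄ = (44 + 50 + 25 + 42 + 39 + 21 + 36 + 44 + 19 + 34 + 36)/11 = 35.4545
Numerator Σ_{t=1}^{10}(z_t−z̄)(z_{t+1}−z̄) = -244.9339
Denominator Σ(z_t−z̄)² = 1004.7273
r_1 = -244.9339 / 1004.7273 = -0.244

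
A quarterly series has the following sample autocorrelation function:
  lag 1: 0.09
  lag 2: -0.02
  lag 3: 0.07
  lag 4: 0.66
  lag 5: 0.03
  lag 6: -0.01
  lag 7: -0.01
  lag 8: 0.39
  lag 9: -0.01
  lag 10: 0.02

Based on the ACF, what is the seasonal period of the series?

4

The largest autocorrelation is r_4 = 0.66, with a weaker echo at lag 8 (0.39); the remaining lags stay at or below 0.09.
The dominant spike at lag 4 indicates a seasonal period of 4.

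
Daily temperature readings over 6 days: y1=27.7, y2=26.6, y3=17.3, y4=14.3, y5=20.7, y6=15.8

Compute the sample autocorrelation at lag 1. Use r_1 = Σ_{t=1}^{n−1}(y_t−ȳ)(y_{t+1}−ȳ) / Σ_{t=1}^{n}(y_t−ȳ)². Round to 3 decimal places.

Mean ȳ = (27.7 + 26.6 + 17.3 + 14.3 + 20.7 + 15.8)/6 = 20.4000
Deviations from mean: 7.3000, 6.2000, -3.1000, -6.1000, 0.3000, -4.6000
Σ(y_t−ȳ)(y_{t+1}−ȳ) = (45.2600) + (-19.2200) + (18.9100) + (-1.8300) + (-1.3800) = 41.7400
Denominator Σ(y_t−ȳ)² = 159.8000
r_1 = 41.7400 / 159.8000 = 0.261

0.261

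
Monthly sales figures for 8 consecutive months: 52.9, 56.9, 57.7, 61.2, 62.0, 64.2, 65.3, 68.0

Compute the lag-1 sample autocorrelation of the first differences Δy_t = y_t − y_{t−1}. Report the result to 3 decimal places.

First differences Δy: 4.0, 0.8, 3.5, 0.8, 2.2, 1.1, 2.7
Mean of differences = 2.1571
Numerator Σ(Δy_t−Δȳ)(Δy_{t+1}−Δȳ) = -6.8233
Denominator Σ(Δy_t−Δȳ)² = 10.2971
r_1(Δy) = -6.8233 / 10.2971 = -0.663

-0.663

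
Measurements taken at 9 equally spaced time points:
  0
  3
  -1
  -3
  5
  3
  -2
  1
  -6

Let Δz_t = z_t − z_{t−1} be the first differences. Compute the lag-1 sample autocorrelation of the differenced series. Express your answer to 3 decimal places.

-0.365

First differences Δz: 3, -4, -2, 8, -2, -5, 3, -7
Mean of differences = -0.7500
Numerator Σ(Δz_t−Δz̄)(Δz_{t+1}−Δz̄) = -64.0625
Denominator Σ(Δz_t−Δz̄)² = 175.5000
r_1(Δz) = -64.0625 / 175.5000 = -0.365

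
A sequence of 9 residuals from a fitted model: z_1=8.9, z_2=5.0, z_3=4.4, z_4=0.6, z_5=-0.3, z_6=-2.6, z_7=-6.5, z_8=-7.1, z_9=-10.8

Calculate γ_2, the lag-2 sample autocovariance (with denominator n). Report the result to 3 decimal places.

13.782

Mean z̄ = (8.9 + 5.0 + 4.4 + 0.6 − 0.3 − 2.6 − 6.5 − 7.1 − 10.8)/9 = -0.9333
Σ_{t=1}^{7}(z_t−z̄)(z_{t+2}−z̄) = 124.0411
γ_2 = 124.0411 / 9 = 13.782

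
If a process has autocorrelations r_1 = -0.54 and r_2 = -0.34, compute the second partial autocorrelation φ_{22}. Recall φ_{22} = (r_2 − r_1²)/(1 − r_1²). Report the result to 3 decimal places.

φ_{22} = (r_2 − r_1²) / (1 − r_1²)
r_1² = (-0.54)² = 0.2916
Numerator = -0.34 − 0.2916 = -0.6316; denominator = 1 − 0.2916 = 0.7084
φ_{22} = -0.6316 / 0.7084 = -0.892

-0.892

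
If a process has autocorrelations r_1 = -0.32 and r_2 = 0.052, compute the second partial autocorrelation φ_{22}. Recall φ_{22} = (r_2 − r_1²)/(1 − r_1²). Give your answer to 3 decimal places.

-0.056

φ_{22} = (r_2 − r_1²) / (1 − r_1²)
r_1² = (-0.32)² = 0.1024
Numerator = 0.052 − 0.1024 = -0.0504; denominator = 1 − 0.1024 = 0.8976
φ_{22} = -0.0504 / 0.8976 = -0.056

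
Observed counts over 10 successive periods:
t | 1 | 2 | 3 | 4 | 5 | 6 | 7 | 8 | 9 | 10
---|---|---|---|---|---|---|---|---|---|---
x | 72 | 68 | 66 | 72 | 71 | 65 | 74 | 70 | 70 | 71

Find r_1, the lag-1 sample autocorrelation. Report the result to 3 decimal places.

-0.387

Mean x̄ = (72 + 68 + 66 + 72 + 71 + 65 + 74 + 70 + 70 + 71)/10 = 69.9000
Numerator Σ_{t=1}^{9}(x_t−x̄)(x_{t+1}−x̄) = -27.4100
Denominator Σ(x_t−x̄)² = 70.9000
r_1 = -27.4100 / 70.9000 = -0.387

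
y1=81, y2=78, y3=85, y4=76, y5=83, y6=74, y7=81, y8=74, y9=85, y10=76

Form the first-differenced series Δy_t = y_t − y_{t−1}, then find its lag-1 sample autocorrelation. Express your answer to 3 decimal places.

-0.873

First differences Δy: -3, 7, -9, 7, -9, 7, -7, 11, -9
Mean of differences = -0.5556
Numerator Σ(Δy_t−Δȳ)(Δy_{t+1}−Δȳ) = -494.4198
Denominator Σ(Δy_t−Δȳ)² = 566.2222
r_1(Δy) = -494.4198 / 566.2222 = -0.873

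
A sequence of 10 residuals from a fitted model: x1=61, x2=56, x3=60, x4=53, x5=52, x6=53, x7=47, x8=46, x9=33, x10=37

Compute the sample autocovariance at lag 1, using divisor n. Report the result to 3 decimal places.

Mean x̄ = (61 + 56 + 60 + 53 + 52 + 53 + 47 + 46 + 33 + 37)/10 = 49.8000
Σ_{t=1}^{9}(x_t−x̄)(x_{t+1}−x̄) = 459.9600
γ_1 = 459.9600 / 10 = 45.996

45.996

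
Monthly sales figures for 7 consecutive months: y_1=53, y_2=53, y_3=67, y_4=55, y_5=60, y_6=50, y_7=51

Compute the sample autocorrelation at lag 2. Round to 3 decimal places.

0.026

Mean ȳ = (53 + 53 + 67 + 55 + 60 + 50 + 51)/7 = 55.5714
Numerator Σ_{t=1}^{5}(y_t−ȳ)(y_{t+2}−ȳ) = 5.6327
Denominator Σ(y_t−ȳ)² = 215.7143
r_2 = 5.6327 / 215.7143 = 0.026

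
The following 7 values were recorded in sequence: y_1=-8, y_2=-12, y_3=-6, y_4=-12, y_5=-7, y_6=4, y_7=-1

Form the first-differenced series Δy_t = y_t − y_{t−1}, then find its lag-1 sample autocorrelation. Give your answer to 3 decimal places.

-0.439

First differences Δy: -4, 6, -6, 5, 11, -5
Mean of differences = 1.1667
Numerator Σ(Δy_t−Δȳ)(Δy_{t+1}−Δȳ) = -110.0278
Denominator Σ(Δy_t−Δȳ)² = 250.8333
r_1(Δy) = -110.0278 / 250.8333 = -0.439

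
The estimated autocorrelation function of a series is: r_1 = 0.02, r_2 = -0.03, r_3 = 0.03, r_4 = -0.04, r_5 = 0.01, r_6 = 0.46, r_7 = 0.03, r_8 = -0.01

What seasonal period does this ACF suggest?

The largest autocorrelation is r_6 = 0.46; the remaining lags stay at or below 0.03.
The dominant spike at lag 6 indicates a seasonal period of 6.

6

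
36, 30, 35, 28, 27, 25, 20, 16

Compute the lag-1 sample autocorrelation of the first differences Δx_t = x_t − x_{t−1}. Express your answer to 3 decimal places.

First differences Δx: -6, 5, -7, -1, -2, -5, -4
Mean of differences = -2.8571
Numerator Σ(Δx_t−Δx̄)(Δx_{t+1}−Δx̄) = -62.7347
Denominator Σ(Δx_t−Δx̄)² = 98.8571
r_1(Δx) = -62.7347 / 98.8571 = -0.635

-0.635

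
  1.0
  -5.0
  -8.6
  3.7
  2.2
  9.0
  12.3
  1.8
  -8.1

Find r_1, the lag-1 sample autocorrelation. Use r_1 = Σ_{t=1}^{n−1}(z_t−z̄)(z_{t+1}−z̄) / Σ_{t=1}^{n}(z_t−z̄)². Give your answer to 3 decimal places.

Mean z̄ = (1.0 − 5.0 − 8.6 + 3.7 + 2.2 + 9.0 + 12.3 + 1.8 − 8.1)/9 = 0.9222
Numerator Σ_{t=1}^{8}(z_t−z̄)(z_{t+1}−z̄) = 137.3273
Denominator Σ(z_t−z̄)² = 411.9756
r_1 = 137.3273 / 411.9756 = 0.333

0.333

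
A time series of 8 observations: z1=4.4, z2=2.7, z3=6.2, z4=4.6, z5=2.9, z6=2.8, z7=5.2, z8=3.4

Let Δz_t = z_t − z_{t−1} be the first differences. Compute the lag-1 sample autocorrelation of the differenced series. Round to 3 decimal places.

First differences Δz: -1.7, 3.5, -1.6, -1.7, -0.1, 2.4, -1.8
Mean of differences = -0.1429
Numerator Σ(Δz_t−Δz̄)(Δz_{t+1}−Δz̄) = -12.8833
Denominator Σ(Δz_t−Δz̄)² = 29.4571
r_1(Δz) = -12.8833 / 29.4571 = -0.437

-0.437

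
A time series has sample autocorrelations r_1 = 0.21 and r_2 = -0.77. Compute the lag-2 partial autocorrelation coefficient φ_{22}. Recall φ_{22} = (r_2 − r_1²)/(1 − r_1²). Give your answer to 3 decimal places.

-0.852

φ_{22} = (r_2 − r_1²) / (1 − r_1²)
r_1² = (0.21)² = 0.0441
Numerator = -0.77 − 0.0441 = -0.8141; denominator = 1 − 0.0441 = 0.9559
φ_{22} = -0.8141 / 0.9559 = -0.852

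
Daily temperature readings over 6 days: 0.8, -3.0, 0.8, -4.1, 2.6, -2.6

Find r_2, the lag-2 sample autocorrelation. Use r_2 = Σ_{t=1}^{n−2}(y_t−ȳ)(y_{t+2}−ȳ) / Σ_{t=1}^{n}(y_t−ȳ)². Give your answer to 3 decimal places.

Mean ȳ = (0.8 − 3.0 + 0.8 − 4.1 + 2.6 − 2.6)/6 = -0.9167
Deviations from mean: 1.7167, -2.0833, 1.7167, -3.1833, 3.5167, -1.6833
Σ(y_t−ȳ)(y_{t+2}−ȳ) = (2.9469) + (6.6319) + (6.0369) + (5.3586) = 20.9744
Denominator Σ(y_t−ȳ)² = 35.5683
r_2 = 20.9744 / 35.5683 = 0.590

0.590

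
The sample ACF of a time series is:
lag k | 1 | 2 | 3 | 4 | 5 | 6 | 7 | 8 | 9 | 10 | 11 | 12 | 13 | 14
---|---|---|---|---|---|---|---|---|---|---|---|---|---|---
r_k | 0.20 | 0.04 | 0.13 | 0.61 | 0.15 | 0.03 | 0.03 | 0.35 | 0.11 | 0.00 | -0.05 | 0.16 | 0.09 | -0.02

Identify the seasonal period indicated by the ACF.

The largest autocorrelation is r_4 = 0.61, with a weaker echo at lag 8 (0.35); the remaining lags stay at or below 0.20. The elevated value at lag 1 (0.20), dropping to 0.04 at lag 2, reflects decaying short-term dependence rather than seasonality.
The dominant spike at lag 4 indicates a seasonal period of 4.

4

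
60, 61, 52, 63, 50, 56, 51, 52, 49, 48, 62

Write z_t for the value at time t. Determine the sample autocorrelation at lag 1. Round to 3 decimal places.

-0.123

Mean z̄ = (60 + 61 + 52 + 63 + 50 + 56 + 51 + 52 + 49 + 48 + 62)/11 = 54.9091
Numerator Σ_{t=1}^{10}(z_t−z̄)(z_{t+1}−z̄) = -39.1901
Denominator Σ(z_t−z̄)² = 318.9091
r_1 = -39.1901 / 318.9091 = -0.123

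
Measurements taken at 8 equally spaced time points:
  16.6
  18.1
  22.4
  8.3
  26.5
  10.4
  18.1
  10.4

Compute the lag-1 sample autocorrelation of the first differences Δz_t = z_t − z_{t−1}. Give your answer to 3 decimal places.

First differences Δz: 1.5, 4.3, -14.1, 18.2, -16.1, 7.7, -7.7
Mean of differences = -0.8857
Numerator Σ(Δz_t−Δz̄)(Δz_{t+1}−Δz̄) = -787.8645
Denominator Σ(Δz_t−Δz̄)² = 923.0886
r_1(Δz) = -787.8645 / 923.0886 = -0.854

-0.854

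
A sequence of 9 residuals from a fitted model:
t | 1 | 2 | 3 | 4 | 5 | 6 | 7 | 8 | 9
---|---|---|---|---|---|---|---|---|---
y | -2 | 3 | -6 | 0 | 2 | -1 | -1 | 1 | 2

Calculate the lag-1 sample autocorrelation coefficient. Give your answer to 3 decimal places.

-0.411

Mean ȳ = (-2 + 3 − 6 + 0 + 2 − 1 − 1 + 1 + 2)/9 = -0.2222
Numerator Σ_{t=1}^{8}(y_t−ȳ)(y_{t+1}−ȳ) = -24.4938
Denominator Σ(y_t−ȳ)² = 59.5556
r_1 = -24.4938 / 59.5556 = -0.411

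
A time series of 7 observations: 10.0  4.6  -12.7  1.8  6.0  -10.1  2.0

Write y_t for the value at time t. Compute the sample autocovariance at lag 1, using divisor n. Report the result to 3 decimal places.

Mean ȳ = (10.0 + 4.6 − 12.7 + 1.8 + 6.0 − 10.1 + 2.0)/7 = 0.2286
Deviations: 9.7714, 4.3714, -12.9286, 1.5714, 5.7714, -10.3286, 1.7714
Σ_{t=1}^{6}(y_t−ȳ)(y_{t+1}−ȳ) = -102.9551
γ_1 = -102.9551 / 7 = -14.708

-14.708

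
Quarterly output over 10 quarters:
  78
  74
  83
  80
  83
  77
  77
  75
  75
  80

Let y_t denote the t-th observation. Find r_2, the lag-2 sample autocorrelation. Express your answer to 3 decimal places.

Mean ȳ = (78 + 74 + 83 + 80 + 83 + 77 + 77 + 75 + 75 + 80)/10 = 78.2000
Numerator Σ_{t=1}^{8}(y_t−ȳ)(y_{t+2}−ȳ) = 8.5200
Denominator Σ(y_t−ȳ)² = 93.6000
r_2 = 8.5200 / 93.6000 = 0.091

0.091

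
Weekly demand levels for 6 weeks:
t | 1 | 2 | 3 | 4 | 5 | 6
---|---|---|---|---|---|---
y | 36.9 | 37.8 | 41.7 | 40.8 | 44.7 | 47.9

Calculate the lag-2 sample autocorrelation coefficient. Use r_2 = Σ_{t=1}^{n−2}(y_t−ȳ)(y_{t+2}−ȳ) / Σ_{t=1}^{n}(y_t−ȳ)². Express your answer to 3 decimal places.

-0.025

Mean ȳ = (36.9 + 37.8 + 41.7 + 40.8 + 44.7 + 47.9)/6 = 41.6333
Σ(y_t−ȳ)(y_{t+2}−ȳ) = (-0.3156) + (3.1944) + (0.2044) + (-5.2222) = -2.1389
Denominator Σ(y_t−ȳ)² = 86.4733
r_2 = -2.1389 / 86.4733 = -0.025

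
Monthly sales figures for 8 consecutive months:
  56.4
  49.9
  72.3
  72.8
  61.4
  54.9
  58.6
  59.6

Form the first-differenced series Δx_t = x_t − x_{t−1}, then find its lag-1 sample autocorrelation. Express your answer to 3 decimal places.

First differences Δx: -6.5, 22.4, 0.5, -11.4, -6.5, 3.7, 1.0
Mean of differences = 0.4571
Numerator Σ(Δx_t−Δx̄)(Δx_{t+1}−Δx̄) = -90.5361
Denominator Σ(Δx_t−Δx̄)² = 729.6971
r_1(Δx) = -90.5361 / 729.6971 = -0.124

-0.124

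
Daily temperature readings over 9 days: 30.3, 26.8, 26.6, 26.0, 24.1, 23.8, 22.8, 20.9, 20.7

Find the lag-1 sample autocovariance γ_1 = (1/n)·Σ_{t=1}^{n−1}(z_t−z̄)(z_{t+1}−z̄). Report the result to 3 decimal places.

Mean z̄ = (30.3 + 26.8 + 26.6 + 26.0 + 24.1 + 23.8 + 22.8 + 20.9 + 20.7)/9 = 24.6667
Σ_{t=1}^{8}(z_t−z̄)(z_{t+1}−z̄) = 42.0456
γ_1 = 42.0456 / 9 = 4.672

4.672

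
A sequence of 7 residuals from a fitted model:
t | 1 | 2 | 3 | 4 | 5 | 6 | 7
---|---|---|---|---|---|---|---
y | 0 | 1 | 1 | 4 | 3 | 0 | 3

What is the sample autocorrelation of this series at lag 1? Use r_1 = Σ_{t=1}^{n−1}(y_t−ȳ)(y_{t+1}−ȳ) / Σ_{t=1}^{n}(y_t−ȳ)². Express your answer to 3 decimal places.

Mean ȳ = (0 + 1 + 1 + 4 + 3 + 0 + 3)/7 = 1.7143
Deviations from mean: -1.7143, -0.7143, -0.7143, 2.2857, 1.2857, -1.7143, 1.2857
Σ(y_t−ȳ)(y_{t+1}−ȳ) = (1.2245) + (0.5102) + (-1.6327) + (2.9388) + (-2.2041) + (-2.2041) = -1.3673
Denominator Σ(y_t−ȳ)² = 15.4286
r_1 = -1.3673 / 15.4286 = -0.089

-0.089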